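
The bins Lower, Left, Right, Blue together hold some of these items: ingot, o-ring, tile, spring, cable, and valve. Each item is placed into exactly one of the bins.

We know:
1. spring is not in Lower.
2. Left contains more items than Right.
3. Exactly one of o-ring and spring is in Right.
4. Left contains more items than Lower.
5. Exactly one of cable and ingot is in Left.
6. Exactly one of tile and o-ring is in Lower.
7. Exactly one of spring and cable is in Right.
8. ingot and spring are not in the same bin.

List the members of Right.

From (1): spring ∉ Lower.
Suppose ingot ∈ Right: no assignment then satisfies all the clues, so ingot ∉ Right.

Right = {spring}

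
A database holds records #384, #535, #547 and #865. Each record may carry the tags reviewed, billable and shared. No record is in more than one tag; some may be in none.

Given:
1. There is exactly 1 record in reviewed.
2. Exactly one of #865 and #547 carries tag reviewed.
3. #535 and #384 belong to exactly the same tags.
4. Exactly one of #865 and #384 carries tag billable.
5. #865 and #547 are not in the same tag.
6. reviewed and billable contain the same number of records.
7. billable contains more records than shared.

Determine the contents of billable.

billable = {#865}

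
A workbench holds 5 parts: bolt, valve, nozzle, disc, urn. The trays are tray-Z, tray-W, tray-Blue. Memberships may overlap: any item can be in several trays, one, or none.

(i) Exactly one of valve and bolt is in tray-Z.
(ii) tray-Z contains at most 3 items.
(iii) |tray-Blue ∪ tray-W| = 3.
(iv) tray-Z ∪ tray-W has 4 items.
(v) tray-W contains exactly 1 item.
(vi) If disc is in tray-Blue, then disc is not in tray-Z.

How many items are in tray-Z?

3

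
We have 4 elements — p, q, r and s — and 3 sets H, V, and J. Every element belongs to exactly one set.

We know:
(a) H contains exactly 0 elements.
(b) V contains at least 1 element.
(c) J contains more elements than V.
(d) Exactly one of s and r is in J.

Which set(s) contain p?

p: J

(a): H already has 0, so the rest are out.
Suppose p ∈ V: no assignment then satisfies all the clues, so p ∉ V.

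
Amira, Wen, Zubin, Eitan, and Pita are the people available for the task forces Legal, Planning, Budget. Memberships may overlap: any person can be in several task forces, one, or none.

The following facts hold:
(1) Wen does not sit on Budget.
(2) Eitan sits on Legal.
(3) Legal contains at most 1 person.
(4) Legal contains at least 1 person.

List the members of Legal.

Legal = {Eitan}

From (1): Wen ∉ Budget.
From (2): Eitan ∈ Legal.
(3): Legal already has 1, so the rest are out.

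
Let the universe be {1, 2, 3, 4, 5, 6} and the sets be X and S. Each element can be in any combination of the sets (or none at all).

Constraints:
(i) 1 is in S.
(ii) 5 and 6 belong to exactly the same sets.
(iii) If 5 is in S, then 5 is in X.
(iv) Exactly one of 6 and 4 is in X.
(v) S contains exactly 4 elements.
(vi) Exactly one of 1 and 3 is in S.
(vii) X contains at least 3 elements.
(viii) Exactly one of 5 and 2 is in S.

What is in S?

From (i): 1 ∈ S.
(vi) (exactly one): 3 ∉ S.
Suppose 2 ∈ S: no assignment then satisfies all the clues, so 2 ∉ S.

S = {1, 4, 5, 6}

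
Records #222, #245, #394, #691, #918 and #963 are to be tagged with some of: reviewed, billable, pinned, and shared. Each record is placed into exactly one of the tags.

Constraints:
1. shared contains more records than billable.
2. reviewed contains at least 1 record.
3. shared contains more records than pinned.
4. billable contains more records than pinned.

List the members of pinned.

pinned = {}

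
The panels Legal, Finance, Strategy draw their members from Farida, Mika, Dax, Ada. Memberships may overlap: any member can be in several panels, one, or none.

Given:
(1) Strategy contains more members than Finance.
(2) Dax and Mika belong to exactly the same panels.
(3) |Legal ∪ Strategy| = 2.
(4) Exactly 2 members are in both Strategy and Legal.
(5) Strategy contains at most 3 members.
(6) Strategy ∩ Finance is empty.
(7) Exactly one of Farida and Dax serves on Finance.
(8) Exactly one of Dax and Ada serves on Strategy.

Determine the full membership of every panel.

Legal = {Dax, Mika}; Finance = {Farida}; Strategy = {Dax, Mika}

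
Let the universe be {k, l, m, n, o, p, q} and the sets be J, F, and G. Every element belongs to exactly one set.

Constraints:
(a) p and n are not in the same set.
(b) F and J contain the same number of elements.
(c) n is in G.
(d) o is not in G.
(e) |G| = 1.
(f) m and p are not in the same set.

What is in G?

G = {n}

From (c): n ∈ G.
From (d): o ∉ G.
(a): p ∉ G.
(e): G already has 1, so the rest are out.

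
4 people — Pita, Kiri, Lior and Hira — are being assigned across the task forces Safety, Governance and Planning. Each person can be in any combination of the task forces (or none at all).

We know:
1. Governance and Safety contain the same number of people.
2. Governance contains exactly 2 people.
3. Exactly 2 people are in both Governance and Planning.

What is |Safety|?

2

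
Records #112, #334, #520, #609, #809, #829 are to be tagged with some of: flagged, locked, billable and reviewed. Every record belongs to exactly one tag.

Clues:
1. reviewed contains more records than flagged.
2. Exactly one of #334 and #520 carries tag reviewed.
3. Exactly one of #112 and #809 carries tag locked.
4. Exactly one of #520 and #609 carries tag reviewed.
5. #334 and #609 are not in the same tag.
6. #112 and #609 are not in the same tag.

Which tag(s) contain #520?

#520: reviewed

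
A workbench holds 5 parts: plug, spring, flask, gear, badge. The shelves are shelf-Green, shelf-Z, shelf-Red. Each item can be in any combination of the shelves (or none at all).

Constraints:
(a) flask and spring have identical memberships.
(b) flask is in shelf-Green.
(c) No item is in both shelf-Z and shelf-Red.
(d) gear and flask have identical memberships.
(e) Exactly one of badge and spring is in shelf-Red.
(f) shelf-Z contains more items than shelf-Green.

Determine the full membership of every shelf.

shelf-Green = {flask, gear, spring}; shelf-Z = {flask, gear, plug, spring}; shelf-Red = {badge}

From (b): flask ∈ shelf-Green.
(a): spring matches flask: spring ∈ shelf-Green.
(d): gear matches flask: gear ∈ shelf-Green.
Suppose plug ∈ shelf-Green: no assignment then satisfies all the clues, so plug ∉ shelf-Green.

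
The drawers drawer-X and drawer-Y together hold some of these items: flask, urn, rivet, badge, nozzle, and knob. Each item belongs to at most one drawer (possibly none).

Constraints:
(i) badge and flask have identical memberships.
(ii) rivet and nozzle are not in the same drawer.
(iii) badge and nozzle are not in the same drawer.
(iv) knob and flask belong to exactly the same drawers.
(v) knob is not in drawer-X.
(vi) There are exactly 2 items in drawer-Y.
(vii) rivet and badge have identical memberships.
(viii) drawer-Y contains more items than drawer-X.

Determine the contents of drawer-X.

drawer-X = {}

From (v): knob ∉ drawer-X.
(iv): flask matches knob: flask ∉ drawer-X.
(i): badge matches flask: badge ∉ drawer-X.
(vii): rivet matches badge: rivet ∉ drawer-X.
Suppose urn ∈ drawer-X: no assignment then satisfies all the clues, so urn ∉ drawer-X.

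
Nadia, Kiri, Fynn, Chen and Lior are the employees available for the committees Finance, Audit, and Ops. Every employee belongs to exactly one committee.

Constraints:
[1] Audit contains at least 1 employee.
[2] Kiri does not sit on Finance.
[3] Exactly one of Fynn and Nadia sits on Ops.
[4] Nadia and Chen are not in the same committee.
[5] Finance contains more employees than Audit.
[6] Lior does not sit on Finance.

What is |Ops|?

2

From (2): Kiri ∉ Finance.
From (6): Lior ∉ Finance.
Suppose Nadia ∈ Finance: no assignment then satisfies all the clues, so Nadia ∉ Finance.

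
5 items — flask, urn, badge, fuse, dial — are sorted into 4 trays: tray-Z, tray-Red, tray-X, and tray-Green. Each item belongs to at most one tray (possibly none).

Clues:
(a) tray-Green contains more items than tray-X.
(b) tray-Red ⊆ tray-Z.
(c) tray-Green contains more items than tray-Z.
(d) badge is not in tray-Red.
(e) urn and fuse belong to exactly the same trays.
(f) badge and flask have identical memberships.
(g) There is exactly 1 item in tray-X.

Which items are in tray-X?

tray-X = {dial}

From (d): badge ∉ tray-Red.
(f): flask matches badge: flask ∉ tray-Red.
Suppose flask ∈ tray-X: no assignment then satisfies all the clues, so flask ∉ tray-X.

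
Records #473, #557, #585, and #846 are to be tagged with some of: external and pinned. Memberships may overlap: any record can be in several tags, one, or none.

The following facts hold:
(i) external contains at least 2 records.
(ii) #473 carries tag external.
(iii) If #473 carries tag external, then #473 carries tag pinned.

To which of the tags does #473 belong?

From (ii): #473 ∈ external.
(iii): #473 ∈ pinned.

#473: external, pinned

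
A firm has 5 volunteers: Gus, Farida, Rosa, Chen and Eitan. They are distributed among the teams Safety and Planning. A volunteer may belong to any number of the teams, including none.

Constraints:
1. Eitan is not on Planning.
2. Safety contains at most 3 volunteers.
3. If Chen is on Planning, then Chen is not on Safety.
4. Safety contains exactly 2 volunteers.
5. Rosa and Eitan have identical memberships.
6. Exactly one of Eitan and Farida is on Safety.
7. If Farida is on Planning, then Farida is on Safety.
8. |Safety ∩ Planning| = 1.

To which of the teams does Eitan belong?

From (1): Eitan ∉ Planning.
(5): Rosa matches Eitan: Rosa ∉ Planning.
Suppose Eitan ∈ Safety: no assignment then satisfies all the clues, so Eitan ∉ Safety.

Eitan: none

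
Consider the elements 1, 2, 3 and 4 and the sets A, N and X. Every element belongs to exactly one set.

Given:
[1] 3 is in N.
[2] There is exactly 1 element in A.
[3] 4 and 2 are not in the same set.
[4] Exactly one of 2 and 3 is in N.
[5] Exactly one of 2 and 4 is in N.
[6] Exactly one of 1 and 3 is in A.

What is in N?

N = {3, 4}

From (1): 3 ∈ N.
(4) (exactly one): 2 ∉ N.
(5) (exactly one): 4 ∈ N.
(6) (exactly one): 1 ∈ A.
(2): A already has 1, so the rest are out.
Only one set left: 2 ∈ X.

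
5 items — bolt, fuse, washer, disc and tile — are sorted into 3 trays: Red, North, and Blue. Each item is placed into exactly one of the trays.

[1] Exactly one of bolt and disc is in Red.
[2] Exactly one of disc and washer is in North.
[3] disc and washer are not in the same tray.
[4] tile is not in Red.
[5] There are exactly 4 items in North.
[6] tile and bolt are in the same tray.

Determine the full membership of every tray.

From (4): tile ∉ Red.
(6): bolt matches tile: bolt ∉ Red.
(1) (exactly one): disc ∈ Red.
(2) (exactly one): washer ∈ North.
(5): only 4 candidates remain for North, so all are in.

Red = {disc}; North = {bolt, fuse, tile, washer}; Blue = {}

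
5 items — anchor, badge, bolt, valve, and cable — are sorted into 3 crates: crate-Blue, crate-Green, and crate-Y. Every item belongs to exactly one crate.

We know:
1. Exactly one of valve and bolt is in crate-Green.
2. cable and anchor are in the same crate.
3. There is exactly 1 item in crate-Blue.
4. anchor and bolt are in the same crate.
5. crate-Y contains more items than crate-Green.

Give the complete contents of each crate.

crate-Blue = {badge}; crate-Green = {valve}; crate-Y = {anchor, bolt, cable}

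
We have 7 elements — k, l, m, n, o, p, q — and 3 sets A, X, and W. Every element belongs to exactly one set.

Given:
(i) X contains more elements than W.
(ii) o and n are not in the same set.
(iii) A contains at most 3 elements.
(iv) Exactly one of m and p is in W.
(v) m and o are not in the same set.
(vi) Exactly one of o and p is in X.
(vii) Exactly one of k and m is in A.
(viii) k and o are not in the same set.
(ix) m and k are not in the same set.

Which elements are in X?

X = {l, o, q}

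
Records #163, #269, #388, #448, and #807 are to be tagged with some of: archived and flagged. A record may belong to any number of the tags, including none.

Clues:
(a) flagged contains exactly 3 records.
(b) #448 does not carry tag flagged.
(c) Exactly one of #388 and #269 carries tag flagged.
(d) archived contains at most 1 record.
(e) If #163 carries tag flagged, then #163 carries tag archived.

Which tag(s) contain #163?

#163: archived, flagged

From (b): #448 ∉ flagged.
Suppose #163 ∉ archived: no assignment then satisfies all the clues, so #163 ∈ archived.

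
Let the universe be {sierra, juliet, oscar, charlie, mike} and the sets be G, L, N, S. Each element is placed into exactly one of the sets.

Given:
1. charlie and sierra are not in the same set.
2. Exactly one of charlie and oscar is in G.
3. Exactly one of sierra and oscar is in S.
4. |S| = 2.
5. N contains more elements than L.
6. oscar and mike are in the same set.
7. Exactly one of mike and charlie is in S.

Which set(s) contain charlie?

charlie: G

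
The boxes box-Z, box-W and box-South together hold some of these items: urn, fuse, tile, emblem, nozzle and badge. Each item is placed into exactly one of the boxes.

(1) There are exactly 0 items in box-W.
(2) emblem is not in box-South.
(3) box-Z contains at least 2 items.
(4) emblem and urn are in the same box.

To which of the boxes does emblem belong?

From (2): emblem ∉ box-South.
(1): box-W already has 0, so the rest are out.
(4): urn matches emblem: urn ∉ box-South.
Only one box left: urn ∈ box-Z.
Only one box left: emblem ∈ box-Z.

emblem: box-Z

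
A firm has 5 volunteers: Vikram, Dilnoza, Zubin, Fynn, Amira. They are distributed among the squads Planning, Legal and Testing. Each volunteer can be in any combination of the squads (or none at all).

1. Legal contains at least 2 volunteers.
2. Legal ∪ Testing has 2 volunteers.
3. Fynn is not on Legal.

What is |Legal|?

2

From (3): Fynn ∉ Legal.
Suppose Fynn ∈ Testing: no assignment then satisfies all the clues, so Fynn ∉ Testing.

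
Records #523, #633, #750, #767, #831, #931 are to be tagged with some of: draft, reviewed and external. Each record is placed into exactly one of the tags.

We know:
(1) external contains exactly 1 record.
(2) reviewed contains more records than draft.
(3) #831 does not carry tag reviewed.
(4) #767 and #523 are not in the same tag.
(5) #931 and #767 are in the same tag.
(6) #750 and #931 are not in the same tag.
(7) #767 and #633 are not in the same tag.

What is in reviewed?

reviewed = {#523, #633, #750}

From (3): #831 ∉ reviewed.
Suppose #523 ∉ reviewed: no assignment then satisfies all the clues, so #523 ∈ reviewed.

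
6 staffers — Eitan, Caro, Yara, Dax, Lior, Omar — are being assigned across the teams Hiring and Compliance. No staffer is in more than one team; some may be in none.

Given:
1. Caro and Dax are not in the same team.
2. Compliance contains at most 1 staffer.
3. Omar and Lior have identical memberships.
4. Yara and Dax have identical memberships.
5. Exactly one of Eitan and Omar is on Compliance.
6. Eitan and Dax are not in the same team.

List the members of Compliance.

Compliance = {Eitan}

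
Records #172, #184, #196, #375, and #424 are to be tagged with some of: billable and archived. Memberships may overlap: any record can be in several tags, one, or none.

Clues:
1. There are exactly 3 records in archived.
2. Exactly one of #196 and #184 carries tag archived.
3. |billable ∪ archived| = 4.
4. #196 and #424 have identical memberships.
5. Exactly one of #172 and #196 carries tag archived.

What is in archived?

archived = {#196, #375, #424}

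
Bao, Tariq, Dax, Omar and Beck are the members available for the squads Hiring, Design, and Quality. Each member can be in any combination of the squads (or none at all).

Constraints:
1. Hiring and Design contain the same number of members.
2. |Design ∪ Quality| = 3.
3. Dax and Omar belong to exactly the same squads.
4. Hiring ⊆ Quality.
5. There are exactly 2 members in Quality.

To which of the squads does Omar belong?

Omar: none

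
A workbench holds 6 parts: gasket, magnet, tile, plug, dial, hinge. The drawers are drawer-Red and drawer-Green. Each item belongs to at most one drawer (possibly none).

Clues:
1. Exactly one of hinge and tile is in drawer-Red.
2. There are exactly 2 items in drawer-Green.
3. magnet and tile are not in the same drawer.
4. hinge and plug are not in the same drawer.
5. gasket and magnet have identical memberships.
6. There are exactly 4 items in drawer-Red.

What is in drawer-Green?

drawer-Green = {plug, tile}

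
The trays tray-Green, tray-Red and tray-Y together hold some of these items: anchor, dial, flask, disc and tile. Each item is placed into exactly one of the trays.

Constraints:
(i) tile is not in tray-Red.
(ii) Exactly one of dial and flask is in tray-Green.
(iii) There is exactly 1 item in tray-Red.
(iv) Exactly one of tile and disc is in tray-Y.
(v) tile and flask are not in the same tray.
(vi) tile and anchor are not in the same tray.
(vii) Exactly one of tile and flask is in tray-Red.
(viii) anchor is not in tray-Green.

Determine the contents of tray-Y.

tray-Y = {anchor, disc}

From (i): tile ∉ tray-Red.
From (viii): anchor ∉ tray-Green.
(vii) (exactly one): flask ∈ tray-Red.
(ii) (exactly one): dial ∈ tray-Green.
(iii): tray-Red already has 1, so the rest are out.
Only one tray left: anchor ∈ tray-Y.
(vi): tile ∉ tray-Y.
Only one tray left: tile ∈ tray-Green.
(iv) (exactly one): disc ∈ tray-Y.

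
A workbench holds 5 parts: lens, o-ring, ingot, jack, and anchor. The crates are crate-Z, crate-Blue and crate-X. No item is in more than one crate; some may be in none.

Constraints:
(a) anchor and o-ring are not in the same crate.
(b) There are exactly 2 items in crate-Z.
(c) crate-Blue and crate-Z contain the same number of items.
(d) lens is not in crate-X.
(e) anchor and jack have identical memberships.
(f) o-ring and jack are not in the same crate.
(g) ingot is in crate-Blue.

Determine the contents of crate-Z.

crate-Z = {anchor, jack}

From (d): lens ∉ crate-X.
From (g): ingot ∈ crate-Blue.
Suppose lens ∈ crate-Z: no assignment then satisfies all the clues, so lens ∉ crate-Z.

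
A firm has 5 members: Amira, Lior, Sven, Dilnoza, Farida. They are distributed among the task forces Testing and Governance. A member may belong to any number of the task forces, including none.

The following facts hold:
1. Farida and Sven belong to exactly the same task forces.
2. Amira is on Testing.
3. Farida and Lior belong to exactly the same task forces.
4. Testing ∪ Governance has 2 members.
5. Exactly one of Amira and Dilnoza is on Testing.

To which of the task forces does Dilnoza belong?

Dilnoza: Governance

From (2): Amira ∈ Testing.
(5) (exactly one): Dilnoza ∉ Testing.
Suppose Dilnoza ∉ Governance: no assignment then satisfies all the clues, so Dilnoza ∈ Governance.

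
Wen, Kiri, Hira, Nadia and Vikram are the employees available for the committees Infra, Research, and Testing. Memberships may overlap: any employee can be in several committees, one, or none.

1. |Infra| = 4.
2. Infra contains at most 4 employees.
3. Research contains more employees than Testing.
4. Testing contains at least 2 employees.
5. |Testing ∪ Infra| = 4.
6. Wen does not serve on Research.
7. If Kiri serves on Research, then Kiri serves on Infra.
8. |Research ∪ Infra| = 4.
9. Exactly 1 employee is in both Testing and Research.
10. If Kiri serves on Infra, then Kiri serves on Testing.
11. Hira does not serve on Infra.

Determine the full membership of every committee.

Infra = {Kiri, Nadia, Vikram, Wen}; Research = {Kiri, Nadia, Vikram}; Testing = {Kiri, Wen}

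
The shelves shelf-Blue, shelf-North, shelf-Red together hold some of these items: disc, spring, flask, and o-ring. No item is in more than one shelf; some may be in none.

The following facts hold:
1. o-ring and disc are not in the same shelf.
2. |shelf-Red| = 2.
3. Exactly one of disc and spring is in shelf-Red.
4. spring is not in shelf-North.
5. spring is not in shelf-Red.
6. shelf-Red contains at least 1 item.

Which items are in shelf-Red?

shelf-Red = {disc, flask}

From (4): spring ∉ shelf-North.
From (5): spring ∉ shelf-Red.
(3) (exactly one): disc ∈ shelf-Red.
(1): o-ring ∉ shelf-Red.
(2): only 2 candidates remain for shelf-Red, so all are in.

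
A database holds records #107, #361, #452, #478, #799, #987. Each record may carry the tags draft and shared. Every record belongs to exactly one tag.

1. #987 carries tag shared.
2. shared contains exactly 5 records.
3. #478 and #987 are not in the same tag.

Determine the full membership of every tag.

draft = {#478}; shared = {#107, #361, #452, #799, #987}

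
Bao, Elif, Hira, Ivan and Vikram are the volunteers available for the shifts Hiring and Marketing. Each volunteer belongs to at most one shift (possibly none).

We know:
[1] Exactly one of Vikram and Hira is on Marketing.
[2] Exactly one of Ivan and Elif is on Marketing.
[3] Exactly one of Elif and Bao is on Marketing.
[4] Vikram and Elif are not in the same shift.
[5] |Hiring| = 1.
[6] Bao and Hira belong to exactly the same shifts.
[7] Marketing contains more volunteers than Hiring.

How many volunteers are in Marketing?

3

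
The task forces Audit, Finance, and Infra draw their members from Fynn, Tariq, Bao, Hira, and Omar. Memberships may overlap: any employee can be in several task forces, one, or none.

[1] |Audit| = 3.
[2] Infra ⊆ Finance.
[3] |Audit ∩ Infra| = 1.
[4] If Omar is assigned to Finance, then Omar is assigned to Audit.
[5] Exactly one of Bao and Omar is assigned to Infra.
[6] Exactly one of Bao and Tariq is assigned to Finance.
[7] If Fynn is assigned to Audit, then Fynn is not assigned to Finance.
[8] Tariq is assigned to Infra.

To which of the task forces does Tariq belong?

From (8): Tariq ∈ Infra.
(2) with Tariq ∈ Infra: Tariq ∈ Finance.
(6) (exactly one): Bao ∉ Finance.
(2) contrapositive: Bao ∉ Infra.
(5) (exactly one): Omar ∈ Infra.
(2) with Omar ∈ Infra: Omar ∈ Finance.
(4): Omar ∈ Audit.
Suppose Tariq ∈ Audit: no assignment then satisfies all the clues, so Tariq ∉ Audit.

Tariq: Finance, Infra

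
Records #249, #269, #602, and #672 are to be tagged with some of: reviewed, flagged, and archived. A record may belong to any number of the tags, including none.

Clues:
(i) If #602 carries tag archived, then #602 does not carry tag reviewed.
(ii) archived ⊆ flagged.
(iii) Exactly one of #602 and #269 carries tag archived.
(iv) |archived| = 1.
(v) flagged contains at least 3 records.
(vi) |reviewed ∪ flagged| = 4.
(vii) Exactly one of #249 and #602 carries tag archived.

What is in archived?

archived = {#602}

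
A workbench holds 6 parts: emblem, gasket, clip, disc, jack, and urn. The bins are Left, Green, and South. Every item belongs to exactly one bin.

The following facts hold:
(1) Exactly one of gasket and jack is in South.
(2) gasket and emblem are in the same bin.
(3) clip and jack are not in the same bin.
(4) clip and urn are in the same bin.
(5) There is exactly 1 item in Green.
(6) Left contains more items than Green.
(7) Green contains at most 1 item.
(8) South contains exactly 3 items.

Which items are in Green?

Green = {jack}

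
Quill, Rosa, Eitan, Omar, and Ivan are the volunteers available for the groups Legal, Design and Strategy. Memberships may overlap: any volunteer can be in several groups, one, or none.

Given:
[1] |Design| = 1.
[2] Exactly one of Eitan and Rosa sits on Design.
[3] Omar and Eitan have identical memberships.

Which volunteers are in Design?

Design = {Rosa}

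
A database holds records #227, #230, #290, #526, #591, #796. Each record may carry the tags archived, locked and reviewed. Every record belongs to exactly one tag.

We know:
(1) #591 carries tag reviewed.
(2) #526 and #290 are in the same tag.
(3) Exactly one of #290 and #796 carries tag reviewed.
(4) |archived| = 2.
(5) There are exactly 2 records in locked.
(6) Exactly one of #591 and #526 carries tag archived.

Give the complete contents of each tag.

archived = {#290, #526}; locked = {#227, #230}; reviewed = {#591, #796}

From (1): #591 ∈ reviewed.
(6) (exactly one): #526 ∈ archived.
(2): #290 matches #526: #290 ∈ archived.
(3) (exactly one): #796 ∈ reviewed.
(4): archived already has 2, so the rest are out.
(5): only 2 candidates remain for locked, so all are in.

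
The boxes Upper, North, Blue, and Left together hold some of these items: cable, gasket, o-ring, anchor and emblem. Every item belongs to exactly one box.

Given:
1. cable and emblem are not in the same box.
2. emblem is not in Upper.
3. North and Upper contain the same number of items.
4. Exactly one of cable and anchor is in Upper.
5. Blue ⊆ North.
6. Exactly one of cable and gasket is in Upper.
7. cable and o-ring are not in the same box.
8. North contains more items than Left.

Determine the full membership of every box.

Upper = {anchor, gasket}; North = {emblem, o-ring}; Blue = {}; Left = {cable}

From (2): emblem ∉ Upper.
Suppose cable ∈ Upper: no assignment then satisfies all the clues, so cable ∉ Upper.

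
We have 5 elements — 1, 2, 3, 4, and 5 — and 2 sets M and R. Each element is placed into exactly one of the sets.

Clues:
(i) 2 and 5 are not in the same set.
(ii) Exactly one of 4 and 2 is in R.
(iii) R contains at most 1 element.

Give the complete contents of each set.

M = {1, 3, 4, 5}; R = {2}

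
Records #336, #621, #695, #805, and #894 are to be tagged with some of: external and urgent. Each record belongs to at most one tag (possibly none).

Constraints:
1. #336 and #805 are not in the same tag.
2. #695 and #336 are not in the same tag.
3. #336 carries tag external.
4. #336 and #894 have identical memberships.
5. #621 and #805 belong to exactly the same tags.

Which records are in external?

From (3): #336 ∈ external.
(1): #805 ∉ external.
(2): #695 ∉ external.
(4): #894 matches #336: #894 ∈ external.
(5): #621 matches #805: #621 ∉ external.

external = {#336, #894}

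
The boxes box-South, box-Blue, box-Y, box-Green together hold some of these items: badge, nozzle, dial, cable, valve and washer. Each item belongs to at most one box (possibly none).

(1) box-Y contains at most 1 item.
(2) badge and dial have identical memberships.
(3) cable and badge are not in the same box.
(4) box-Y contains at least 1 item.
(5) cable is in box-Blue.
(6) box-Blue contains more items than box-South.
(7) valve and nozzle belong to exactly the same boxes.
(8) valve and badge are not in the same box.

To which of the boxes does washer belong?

washer: box-Y

From (5): cable ∈ box-Blue.
(3): badge ∉ box-Blue.
(2): dial matches badge: dial ∉ box-Blue.
Suppose washer ∈ box-South: no assignment then satisfies all the clues, so washer ∉ box-South.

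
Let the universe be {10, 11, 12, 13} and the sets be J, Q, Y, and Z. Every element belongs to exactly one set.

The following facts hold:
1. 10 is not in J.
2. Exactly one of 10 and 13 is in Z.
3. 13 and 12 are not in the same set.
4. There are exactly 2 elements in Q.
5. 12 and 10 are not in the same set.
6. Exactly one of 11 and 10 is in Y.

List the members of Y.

Y = {10}

From (1): 10 ∉ J.
Suppose 10 ∉ Y: no assignment then satisfies all the clues, so 10 ∈ Y.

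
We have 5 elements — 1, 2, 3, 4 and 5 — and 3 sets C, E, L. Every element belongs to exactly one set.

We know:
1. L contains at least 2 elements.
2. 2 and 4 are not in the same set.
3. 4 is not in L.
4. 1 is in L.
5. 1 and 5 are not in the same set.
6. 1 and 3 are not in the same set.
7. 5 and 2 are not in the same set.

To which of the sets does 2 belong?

From (3): 4 ∉ L.
From (4): 1 ∈ L.
(5): 5 ∉ L.
(6): 3 ∉ L.
(1): only 2 candidates remain for L, so all are in.

2: L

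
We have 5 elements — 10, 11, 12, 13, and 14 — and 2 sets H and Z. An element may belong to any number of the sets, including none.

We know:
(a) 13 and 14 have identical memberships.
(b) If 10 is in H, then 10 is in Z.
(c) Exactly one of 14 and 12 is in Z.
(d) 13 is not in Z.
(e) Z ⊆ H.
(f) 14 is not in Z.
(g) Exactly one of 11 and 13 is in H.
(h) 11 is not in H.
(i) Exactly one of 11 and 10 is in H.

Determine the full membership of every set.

From (d): 13 ∉ Z.
From (f): 14 ∉ Z.
From (h): 11 ∉ H.
(c) (exactly one): 12 ∈ Z.
(e) contrapositive: 11 ∉ Z.
(e) with 12 ∈ Z: 12 ∈ H.
(g) (exactly one): 13 ∈ H.
(i) (exactly one): 10 ∈ H.
(a): 14 matches 13: 14 ∈ H.
(b): 10 ∈ Z.

H = {10, 12, 13, 14}; Z = {10, 12}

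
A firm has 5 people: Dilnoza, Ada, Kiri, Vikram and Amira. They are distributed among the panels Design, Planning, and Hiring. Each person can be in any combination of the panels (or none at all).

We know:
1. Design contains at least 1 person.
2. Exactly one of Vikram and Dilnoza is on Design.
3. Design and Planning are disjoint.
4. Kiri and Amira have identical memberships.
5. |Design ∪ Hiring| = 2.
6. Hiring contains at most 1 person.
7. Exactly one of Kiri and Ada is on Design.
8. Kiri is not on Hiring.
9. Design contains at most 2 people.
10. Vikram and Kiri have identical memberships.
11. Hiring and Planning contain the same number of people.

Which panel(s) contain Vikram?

Vikram: none

From (8): Kiri ∉ Hiring.
(4): Amira matches Kiri: Amira ∉ Hiring.
(10): Vikram matches Kiri: Vikram ∉ Hiring.
Suppose Vikram ∈ Design: no assignment then satisfies all the clues, so Vikram ∉ Design.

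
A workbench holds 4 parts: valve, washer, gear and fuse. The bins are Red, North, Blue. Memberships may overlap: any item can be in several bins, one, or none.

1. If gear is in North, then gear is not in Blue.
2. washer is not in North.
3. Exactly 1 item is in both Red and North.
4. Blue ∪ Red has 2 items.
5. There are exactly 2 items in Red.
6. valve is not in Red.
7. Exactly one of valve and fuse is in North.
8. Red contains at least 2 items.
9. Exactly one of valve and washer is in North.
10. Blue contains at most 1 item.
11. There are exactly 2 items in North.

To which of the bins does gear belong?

gear: North, Red

From (2): washer ∉ North.
From (6): valve ∉ Red.
(9) (exactly one): valve ∈ North.
(7) (exactly one): fuse ∉ North.
(11): only 2 candidates remain for North, so all are in.
(1): gear ∉ Blue.
Suppose gear ∉ Red: no assignment then satisfies all the clues, so gear ∈ Red.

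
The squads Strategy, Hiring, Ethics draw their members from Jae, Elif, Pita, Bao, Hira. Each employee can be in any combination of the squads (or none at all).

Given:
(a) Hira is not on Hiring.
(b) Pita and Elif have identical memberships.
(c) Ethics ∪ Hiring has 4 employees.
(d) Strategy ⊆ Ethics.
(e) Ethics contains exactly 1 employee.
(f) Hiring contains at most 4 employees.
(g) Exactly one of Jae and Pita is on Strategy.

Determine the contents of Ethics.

Ethics = {Jae}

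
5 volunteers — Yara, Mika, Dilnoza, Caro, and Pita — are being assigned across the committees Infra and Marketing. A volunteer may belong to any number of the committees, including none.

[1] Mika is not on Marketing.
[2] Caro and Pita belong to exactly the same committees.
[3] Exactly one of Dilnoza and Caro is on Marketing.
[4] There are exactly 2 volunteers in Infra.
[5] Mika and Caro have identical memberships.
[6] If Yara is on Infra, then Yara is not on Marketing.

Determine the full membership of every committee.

Infra = {Dilnoza, Yara}; Marketing = {Dilnoza}

From (1): Mika ∉ Marketing.
(5): Caro matches Mika: Caro ∉ Marketing.
(2): Pita matches Caro: Pita ∉ Marketing.
(3) (exactly one): Dilnoza ∈ Marketing.
Suppose Yara ∉ Infra: no assignment then satisfies all the clues, so Yara ∈ Infra.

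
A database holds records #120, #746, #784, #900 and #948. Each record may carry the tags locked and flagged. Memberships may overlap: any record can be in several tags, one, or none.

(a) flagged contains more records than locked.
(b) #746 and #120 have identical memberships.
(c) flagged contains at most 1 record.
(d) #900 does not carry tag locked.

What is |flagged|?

From (d): #900 ∉ locked.
Suppose #120 ∈ locked: no assignment then satisfies all the clues, so #120 ∉ locked.

1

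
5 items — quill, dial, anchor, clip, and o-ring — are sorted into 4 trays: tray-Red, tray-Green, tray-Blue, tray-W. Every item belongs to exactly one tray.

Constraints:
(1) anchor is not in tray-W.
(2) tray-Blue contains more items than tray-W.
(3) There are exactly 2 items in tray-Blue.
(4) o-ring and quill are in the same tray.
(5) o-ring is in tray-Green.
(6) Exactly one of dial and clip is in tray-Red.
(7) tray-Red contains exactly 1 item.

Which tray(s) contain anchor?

anchor: tray-Blue

From (1): anchor ∉ tray-W.
From (5): o-ring ∈ tray-Green.
(4): quill matches o-ring: quill ∉ tray-Red.
(4): quill matches o-ring: quill ∈ tray-Green.
Suppose anchor ∈ tray-Red: no assignment then satisfies all the clues, so anchor ∉ tray-Red.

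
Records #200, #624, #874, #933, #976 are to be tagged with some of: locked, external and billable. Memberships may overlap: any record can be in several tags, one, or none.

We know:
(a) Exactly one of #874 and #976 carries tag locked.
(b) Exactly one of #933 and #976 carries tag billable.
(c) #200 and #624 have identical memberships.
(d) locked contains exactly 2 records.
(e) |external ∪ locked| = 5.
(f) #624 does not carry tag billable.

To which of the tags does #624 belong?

From (f): #624 ∉ billable.
(c): #200 matches #624: #200 ∉ billable.
Suppose #624 ∈ locked: no assignment then satisfies all the clues, so #624 ∉ locked.

#624: external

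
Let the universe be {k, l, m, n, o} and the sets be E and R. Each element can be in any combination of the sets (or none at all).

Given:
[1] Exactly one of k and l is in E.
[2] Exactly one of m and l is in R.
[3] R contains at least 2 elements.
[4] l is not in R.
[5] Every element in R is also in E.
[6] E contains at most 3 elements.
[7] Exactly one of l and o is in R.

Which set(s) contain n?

n: none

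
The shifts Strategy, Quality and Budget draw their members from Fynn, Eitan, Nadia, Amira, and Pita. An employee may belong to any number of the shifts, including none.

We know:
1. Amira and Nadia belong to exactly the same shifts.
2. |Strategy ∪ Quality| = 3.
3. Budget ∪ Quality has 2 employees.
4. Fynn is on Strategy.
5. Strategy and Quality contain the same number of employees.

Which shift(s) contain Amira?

Amira: none

From (4): Fynn ∈ Strategy.
Suppose Amira ∈ Strategy: no assignment then satisfies all the clues, so Amira ∉ Strategy.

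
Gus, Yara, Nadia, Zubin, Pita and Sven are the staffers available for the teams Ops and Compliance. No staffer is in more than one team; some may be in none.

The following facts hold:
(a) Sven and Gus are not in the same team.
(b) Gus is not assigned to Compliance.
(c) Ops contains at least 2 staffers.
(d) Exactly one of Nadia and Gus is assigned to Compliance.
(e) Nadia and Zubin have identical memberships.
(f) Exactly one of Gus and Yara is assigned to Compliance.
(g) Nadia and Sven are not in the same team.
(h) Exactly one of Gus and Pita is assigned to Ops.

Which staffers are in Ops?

Ops = {Pita, Sven}

From (b): Gus ∉ Compliance.
(d) (exactly one): Nadia ∈ Compliance.
(e): Zubin matches Nadia: Zubin ∉ Ops.
(e): Zubin matches Nadia: Zubin ∈ Compliance.
(f) (exactly one): Yara ∈ Compliance.
(g): Sven ∉ Compliance.
Suppose Gus ∈ Ops: no assignment then satisfies all the clues, so Gus ∉ Ops.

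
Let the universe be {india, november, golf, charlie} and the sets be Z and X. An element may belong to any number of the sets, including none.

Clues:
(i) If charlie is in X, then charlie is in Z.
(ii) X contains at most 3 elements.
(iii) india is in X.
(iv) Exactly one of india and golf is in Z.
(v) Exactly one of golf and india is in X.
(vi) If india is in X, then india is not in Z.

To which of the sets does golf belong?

From (iii): india ∈ X.
(v) (exactly one): golf ∉ X.
(vi): india ∉ Z.
(iv) (exactly one): golf ∈ Z.

golf: Z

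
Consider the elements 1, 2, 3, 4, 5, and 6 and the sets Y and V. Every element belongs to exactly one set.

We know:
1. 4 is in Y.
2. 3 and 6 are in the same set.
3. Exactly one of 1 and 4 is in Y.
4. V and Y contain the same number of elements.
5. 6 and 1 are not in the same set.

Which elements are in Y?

Y = {3, 4, 6}

From (1): 4 ∈ Y.
(3) (exactly one): 1 ∉ Y.
Only one set left: 1 ∈ V.
(5): 6 ∉ V.
Only one set left: 6 ∈ Y.
(2): 3 matches 6: 3 ∈ Y.
Suppose 2 ∈ Y: no assignment then satisfies all the clues, so 2 ∉ Y.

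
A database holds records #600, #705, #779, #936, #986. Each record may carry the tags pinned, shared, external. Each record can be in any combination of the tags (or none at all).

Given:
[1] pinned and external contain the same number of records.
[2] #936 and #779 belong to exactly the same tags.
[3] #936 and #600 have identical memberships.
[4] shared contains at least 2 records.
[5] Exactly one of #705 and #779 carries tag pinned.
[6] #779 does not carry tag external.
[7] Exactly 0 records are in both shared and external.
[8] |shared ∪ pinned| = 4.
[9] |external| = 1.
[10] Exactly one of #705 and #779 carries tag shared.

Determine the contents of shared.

shared = {#600, #779, #936}

From (6): #779 ∉ external.
(2): #936 matches #779: #936 ∉ external.
(3): #600 matches #936: #600 ∉ external.
Suppose #600 ∉ shared: no assignment then satisfies all the clues, so #600 ∈ shared.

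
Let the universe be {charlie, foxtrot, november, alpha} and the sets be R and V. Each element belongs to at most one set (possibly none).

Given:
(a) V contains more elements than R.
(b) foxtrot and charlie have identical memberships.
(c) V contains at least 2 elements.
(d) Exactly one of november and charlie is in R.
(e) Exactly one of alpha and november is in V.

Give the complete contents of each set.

R = {november}; V = {alpha, charlie, foxtrot}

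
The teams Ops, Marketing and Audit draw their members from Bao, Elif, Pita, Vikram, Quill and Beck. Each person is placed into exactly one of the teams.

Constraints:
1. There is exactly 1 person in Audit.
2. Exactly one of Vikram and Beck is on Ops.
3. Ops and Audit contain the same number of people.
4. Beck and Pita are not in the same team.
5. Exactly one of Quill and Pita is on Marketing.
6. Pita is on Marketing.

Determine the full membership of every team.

Ops = {Beck}; Marketing = {Bao, Elif, Pita, Vikram}; Audit = {Quill}

From (6): Pita ∈ Marketing.
(4): Beck ∉ Marketing.
(5) (exactly one): Quill ∉ Marketing.
Suppose Bao ∈ Ops: no assignment then satisfies all the clues, so Bao ∉ Ops.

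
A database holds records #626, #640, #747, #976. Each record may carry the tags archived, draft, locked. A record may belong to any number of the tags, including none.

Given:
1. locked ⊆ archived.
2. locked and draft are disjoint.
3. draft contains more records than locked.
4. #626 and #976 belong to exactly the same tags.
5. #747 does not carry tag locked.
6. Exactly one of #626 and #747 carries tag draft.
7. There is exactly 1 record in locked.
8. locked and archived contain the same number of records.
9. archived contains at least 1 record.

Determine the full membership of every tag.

archived = {#640}; draft = {#626, #976}; locked = {#640}

From (5): #747 ∉ locked.
Suppose #626 ∈ archived: no assignment then satisfies all the clues, so #626 ∉ archived.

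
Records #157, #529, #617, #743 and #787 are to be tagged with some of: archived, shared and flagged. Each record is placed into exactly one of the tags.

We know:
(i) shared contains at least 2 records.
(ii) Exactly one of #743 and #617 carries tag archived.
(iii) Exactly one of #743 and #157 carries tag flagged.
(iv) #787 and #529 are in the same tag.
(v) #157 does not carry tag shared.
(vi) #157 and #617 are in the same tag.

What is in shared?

shared = {#529, #787}

From (v): #157 ∉ shared.
(vi): #617 matches #157: #617 ∉ shared.
Suppose #529 ∉ shared: no assignment then satisfies all the clues, so #529 ∈ shared.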